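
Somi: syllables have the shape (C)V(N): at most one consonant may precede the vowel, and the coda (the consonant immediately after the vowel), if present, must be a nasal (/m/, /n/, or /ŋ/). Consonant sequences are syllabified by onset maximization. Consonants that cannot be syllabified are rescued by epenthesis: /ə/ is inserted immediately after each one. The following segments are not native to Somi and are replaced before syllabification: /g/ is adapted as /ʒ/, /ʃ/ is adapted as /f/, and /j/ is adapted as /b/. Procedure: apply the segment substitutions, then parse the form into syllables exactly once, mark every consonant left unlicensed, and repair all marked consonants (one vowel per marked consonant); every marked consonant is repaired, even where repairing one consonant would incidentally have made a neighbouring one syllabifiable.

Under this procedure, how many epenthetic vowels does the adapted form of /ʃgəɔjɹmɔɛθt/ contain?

After substitution the input is /fʒəɔbɹmɔɛθt/.
The unsyllabifiable consonants are /f/, /b/, /ɹ/, /θ/, /t/; each receives one epenthetic vowel.

5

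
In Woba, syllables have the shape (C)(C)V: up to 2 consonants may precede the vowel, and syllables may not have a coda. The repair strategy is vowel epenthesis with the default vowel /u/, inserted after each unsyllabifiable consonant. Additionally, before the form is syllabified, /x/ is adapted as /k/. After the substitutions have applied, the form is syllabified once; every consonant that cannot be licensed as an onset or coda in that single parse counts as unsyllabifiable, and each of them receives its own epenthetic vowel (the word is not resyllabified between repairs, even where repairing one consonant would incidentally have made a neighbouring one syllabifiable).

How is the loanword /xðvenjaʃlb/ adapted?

Substitution: /x/ → /k/, giving /kðvenjaʃlb/.
Syllabifying with onset maximization leaves /k/, /ʃ/, /l/, /b/ stranded (no codas are permitted; onsets may contain at most 2 consonants).
Each unlicensed consonant becomes the onset of a new syllable: /k/ → /ku/, /ʃ/ → /ʃu/, /l/ → /lu/, /b/ → /bu/.

kuðvenjaʃulubu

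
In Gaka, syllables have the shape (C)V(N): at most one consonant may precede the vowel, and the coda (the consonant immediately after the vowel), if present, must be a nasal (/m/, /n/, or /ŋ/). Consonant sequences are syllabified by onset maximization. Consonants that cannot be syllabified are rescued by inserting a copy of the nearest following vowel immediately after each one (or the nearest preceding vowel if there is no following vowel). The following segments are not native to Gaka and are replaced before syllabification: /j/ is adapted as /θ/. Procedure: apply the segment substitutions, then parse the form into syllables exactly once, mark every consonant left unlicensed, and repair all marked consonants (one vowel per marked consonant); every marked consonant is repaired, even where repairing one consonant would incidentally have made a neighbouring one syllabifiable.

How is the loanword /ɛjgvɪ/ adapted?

Substitution: /j/ → /θ/, giving /ɛθgvɪ/.
Under (C)V(N), the unsyllabifiable consonants are /θ/, /g/ (only a nasal (/m/, /n/, or /ŋ/) is licensed in coda position; onsets are limited to one consonant).
Inserting the epenthetic vowel yields /θ/ → /θɪ/, /g/ → /gɪ/.

ɛθɪgɪvɪ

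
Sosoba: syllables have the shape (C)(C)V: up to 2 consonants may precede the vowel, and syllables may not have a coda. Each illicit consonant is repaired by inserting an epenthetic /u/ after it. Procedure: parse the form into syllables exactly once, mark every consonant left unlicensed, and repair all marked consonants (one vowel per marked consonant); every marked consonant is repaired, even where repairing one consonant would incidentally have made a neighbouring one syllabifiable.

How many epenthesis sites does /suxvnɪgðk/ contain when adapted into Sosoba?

The unsyllabifiable consonants are /x/, /g/, /ð/, /k/; each receives one epenthetic vowel.

4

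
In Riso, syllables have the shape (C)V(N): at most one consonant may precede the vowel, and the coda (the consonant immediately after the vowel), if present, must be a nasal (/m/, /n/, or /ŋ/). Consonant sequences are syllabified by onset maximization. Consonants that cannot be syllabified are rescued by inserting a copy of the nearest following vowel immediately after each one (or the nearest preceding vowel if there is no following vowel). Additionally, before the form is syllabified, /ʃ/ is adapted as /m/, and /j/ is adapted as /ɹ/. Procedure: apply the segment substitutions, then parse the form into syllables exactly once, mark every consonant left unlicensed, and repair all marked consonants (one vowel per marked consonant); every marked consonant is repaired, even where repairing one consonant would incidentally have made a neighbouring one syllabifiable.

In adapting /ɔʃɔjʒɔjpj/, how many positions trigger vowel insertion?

4

After substitution the input is /ɔmɔɹʒɔɹpɹ/.
The unsyllabifiable consonants are /ɹ/, /ɹ/, /p/, /ɹ/; each receives one epenthetic vowel.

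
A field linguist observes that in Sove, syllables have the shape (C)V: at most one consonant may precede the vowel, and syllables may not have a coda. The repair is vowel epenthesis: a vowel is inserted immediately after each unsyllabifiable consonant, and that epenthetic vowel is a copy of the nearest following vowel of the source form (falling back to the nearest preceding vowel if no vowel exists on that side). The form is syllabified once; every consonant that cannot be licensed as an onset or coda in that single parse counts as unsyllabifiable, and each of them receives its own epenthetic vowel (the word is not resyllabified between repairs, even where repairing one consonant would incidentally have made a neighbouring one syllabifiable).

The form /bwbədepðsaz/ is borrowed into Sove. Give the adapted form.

bəwəbədepaðasaza

Under (C)V, the unsyllabifiable consonants are /b/, /w/, /p/, /ð/, /z/ (no codas are permitted; onsets are limited to one consonant).
Epenthesis after each stranded consonant: /b/ → /bə/, /w/ → /wə/, /p/ → /pa/, /ð/ → /ða/, /z/ → /za/.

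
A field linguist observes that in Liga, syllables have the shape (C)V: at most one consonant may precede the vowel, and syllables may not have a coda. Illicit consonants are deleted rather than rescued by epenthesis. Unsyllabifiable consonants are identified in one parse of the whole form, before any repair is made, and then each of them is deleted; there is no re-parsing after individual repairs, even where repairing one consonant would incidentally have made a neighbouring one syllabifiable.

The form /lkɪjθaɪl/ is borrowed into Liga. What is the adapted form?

kɪθaɪ

Syllabifying with onset maximization leaves /l/, /j/, /l/ stranded (no codas are permitted; onsets are limited to one consonant).
Deleting the stranded consonants removes /l/, /j/, /l/.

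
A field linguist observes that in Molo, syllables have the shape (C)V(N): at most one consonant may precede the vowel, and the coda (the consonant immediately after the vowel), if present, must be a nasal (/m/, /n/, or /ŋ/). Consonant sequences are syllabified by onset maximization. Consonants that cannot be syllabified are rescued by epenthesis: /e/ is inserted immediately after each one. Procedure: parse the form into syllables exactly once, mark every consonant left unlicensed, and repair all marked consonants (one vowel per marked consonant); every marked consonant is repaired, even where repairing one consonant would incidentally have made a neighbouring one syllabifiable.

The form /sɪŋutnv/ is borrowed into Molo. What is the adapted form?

sɪŋuteneve

The consonants /t/, /n/, /v/ cannot be parsed into a legal (C)V(N) syllable (only a nasal (/m/, /n/, or /ŋ/) is licensed in coda position; onsets are limited to one consonant).
Each unlicensed consonant becomes the onset of a new syllable: /t/ → /te/, /n/ → /ne/, /v/ → /ve/.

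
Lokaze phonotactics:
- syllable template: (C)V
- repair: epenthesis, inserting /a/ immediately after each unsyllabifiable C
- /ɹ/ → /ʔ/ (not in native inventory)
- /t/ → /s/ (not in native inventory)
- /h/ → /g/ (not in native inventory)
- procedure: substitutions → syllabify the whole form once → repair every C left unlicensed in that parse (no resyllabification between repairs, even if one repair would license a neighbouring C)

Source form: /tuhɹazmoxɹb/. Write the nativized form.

Substitution: /t/ → /s/, /h/ → /g/, /ɹ/ → /ʔ/, giving /sugʔazmoxʔb/.
Under (C)V, the unsyllabifiable consonants are /g/, /z/, /x/, /ʔ/, /b/ (no codas are permitted; onsets are limited to one consonant).
Each unlicensed consonant becomes the onset of a new syllable: /g/ → /ga/, /z/ → /za/, /x/ → /xa/, /ʔ/ → /ʔa/, /b/ → /ba/.

sugaʔazamoxaʔaba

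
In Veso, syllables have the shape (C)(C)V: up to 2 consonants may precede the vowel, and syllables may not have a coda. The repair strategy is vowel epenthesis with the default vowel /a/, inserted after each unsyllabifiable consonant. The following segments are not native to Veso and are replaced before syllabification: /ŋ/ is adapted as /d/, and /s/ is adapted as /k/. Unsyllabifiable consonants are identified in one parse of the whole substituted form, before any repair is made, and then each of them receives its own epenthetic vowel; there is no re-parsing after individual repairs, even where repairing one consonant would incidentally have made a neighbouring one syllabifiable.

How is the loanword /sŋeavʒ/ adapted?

Substitution: /s/ → /k/, /ŋ/ → /d/, giving /kdeavʒ/.
The consonants /v/, /ʒ/ cannot be parsed into a legal (C)(C)V syllable (no codas are permitted; onsets may contain at most 2 consonants).
Inserting the epenthetic vowel yields /v/ → /va/, /ʒ/ → /ʒa/.

kdeavaʒa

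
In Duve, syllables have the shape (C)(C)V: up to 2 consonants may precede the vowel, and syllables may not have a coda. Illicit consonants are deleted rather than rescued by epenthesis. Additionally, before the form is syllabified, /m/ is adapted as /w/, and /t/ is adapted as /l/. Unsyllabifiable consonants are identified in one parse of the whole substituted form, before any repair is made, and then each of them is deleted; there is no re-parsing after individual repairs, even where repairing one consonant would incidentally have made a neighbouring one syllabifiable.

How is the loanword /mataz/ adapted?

Substitution: /m/ → /w/, /t/ → /l/, giving /walaz/.
Syllabifying with onset maximization leaves /z/ stranded (no codas are permitted; onsets may contain at most 2 consonants).
Deletion applies to /z/.

wala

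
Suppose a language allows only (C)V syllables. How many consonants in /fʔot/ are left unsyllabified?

Syllabifying with onset maximization leaves /f/, /t/ stranded (no codas are permitted; onsets are limited to one consonant).

2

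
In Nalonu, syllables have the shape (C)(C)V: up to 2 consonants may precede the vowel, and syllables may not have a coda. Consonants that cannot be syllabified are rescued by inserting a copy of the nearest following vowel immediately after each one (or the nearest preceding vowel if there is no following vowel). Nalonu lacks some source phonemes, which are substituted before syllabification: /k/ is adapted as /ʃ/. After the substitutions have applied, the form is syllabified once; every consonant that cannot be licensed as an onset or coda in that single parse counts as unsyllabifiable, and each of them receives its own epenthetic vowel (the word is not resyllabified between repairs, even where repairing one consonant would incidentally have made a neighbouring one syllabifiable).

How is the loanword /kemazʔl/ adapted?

ʃemazaʔala

Substitution: /k/ → /ʃ/, giving /ʃemazʔl/.
The consonants /z/, /ʔ/, /l/ cannot be parsed into a legal (C)(C)V syllable (no codas are permitted; onsets may contain at most 2 consonants).
Epenthesis after each stranded consonant: /z/ → /za/, /ʔ/ → /ʔa/, /l/ → /la/.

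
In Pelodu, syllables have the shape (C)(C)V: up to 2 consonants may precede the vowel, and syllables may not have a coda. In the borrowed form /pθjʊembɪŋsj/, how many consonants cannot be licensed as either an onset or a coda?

4

Syllabifying with onset maximization leaves /p/, /ŋ/, /s/, /j/ stranded (no codas are permitted; onsets may contain at most 2 consonants).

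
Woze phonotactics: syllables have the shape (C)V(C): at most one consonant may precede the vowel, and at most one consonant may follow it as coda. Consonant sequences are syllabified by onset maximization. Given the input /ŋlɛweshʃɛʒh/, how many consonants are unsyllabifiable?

3

Under (C)V(C), the unsyllabifiable consonants are /ŋ/, /h/, /h/ (at most one coda consonant is licensed; onsets are limited to one consonant).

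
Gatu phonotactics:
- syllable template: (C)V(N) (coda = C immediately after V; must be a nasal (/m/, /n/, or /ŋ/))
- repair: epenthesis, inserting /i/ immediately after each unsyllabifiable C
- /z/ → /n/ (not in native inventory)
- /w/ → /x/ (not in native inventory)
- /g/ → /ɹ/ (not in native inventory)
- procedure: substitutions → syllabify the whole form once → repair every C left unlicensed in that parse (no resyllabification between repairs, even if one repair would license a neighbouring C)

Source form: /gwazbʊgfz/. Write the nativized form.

ɹixanbʊɹifini

Substitution: /g/ → /ɹ/, /w/ → /x/, /z/ → /n/, giving /ɹxanbʊɹfn/.
The consonants /ɹ/, /ɹ/, /f/, /n/ cannot be parsed into a legal (C)V(N) syllable (only a nasal (/m/, /n/, or /ŋ/) is licensed in coda position; onsets are limited to one consonant).
Inserting the epenthetic vowel yields /ɹ/ → /ɹi/, /ɹ/ → /ɹi/, /f/ → /fi/, /n/ → /ni/.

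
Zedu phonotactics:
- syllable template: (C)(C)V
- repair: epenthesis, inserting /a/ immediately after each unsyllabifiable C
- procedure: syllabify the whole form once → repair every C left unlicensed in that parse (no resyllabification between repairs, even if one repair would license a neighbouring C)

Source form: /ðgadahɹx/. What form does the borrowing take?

ðgadahaɹaxa

Syllabifying with onset maximization leaves /h/, /ɹ/, /x/ stranded (no codas are permitted; onsets may contain at most 2 consonants).
Epenthesis after each stranded consonant: /h/ → /ha/, /ɹ/ → /ɹa/, /x/ → /xa/.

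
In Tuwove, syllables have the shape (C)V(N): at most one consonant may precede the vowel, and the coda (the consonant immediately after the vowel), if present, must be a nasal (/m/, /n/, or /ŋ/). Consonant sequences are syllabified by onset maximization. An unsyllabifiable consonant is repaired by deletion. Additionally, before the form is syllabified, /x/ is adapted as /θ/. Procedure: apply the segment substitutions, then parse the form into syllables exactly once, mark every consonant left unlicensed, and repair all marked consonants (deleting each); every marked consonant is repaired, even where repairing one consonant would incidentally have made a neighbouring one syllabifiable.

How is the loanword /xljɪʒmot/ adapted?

jɪmo

Substitution: /x/ → /θ/, giving /θljɪʒmot/.
Under (C)V(N), the unsyllabifiable consonants are /θ/, /l/, /ʒ/, /t/ (only a nasal (/m/, /n/, or /ŋ/) is licensed in coda position; onsets are limited to one consonant).
Deleting the stranded consonants removes /θ/, /l/, /ʒ/, /t/.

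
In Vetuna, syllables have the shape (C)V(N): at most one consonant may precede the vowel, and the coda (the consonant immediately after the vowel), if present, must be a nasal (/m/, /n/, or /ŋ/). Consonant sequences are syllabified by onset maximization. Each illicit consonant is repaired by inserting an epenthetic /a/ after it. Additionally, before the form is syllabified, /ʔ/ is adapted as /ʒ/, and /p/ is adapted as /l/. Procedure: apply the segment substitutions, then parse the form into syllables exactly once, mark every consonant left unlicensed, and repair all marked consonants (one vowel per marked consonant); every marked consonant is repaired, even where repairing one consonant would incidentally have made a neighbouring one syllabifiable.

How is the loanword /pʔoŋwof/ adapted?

laʒoŋwofa

Substitution: /p/ → /l/, /ʔ/ → /ʒ/, giving /lʒoŋwof/.
Under (C)V(N), the unsyllabifiable consonants are /l/, /f/ (only a nasal (/m/, /n/, or /ŋ/) is licensed in coda position; onsets are limited to one consonant).
Inserting the epenthetic vowel yields /l/ → /la/, /f/ → /fa/.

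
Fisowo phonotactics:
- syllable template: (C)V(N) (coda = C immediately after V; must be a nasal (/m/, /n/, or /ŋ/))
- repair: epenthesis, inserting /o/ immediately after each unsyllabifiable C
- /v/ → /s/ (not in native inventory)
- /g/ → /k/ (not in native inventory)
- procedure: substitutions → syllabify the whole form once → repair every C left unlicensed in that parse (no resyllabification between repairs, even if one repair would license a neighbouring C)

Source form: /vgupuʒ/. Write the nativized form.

sokupuʒo

Substitution: /v/ → /s/, /g/ → /k/, giving /skupuʒ/.
Under (C)V(N), the unsyllabifiable consonants are /s/, /ʒ/ (only a nasal (/m/, /n/, or /ŋ/) is licensed in coda position; onsets are limited to one consonant).
Inserting the epenthetic vowel yields /s/ → /so/, /ʒ/ → /ʒo/.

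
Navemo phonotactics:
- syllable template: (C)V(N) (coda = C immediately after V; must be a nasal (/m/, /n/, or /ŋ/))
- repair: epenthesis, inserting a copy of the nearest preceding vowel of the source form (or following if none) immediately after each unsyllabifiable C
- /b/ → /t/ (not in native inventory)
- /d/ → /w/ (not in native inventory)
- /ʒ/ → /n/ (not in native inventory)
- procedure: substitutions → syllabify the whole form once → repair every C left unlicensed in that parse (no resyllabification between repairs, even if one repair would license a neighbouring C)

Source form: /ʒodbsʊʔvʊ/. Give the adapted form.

Substitution: /ʒ/ → /n/, /d/ → /w/, /b/ → /t/, giving /nowtsʊʔvʊ/.
Under (C)V(N), the unsyllabifiable consonants are /w/, /t/, /ʔ/ (only a nasal (/m/, /n/, or /ŋ/) is licensed in coda position; onsets are limited to one consonant).
Each unlicensed consonant becomes the onset of a new syllable: /w/ → /wo/, /t/ → /to/, /ʔ/ → /ʔʊ/.

nowotosʊʔʊvʊ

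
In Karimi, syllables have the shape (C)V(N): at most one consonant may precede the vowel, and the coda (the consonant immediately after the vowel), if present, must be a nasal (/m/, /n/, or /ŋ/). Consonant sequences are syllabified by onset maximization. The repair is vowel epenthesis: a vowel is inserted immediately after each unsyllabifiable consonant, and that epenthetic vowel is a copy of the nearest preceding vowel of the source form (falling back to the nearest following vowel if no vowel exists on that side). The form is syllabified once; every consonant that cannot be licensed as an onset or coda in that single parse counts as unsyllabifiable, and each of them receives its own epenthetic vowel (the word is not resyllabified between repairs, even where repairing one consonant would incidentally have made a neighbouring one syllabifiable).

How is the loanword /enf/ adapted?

The consonants /f/ cannot be parsed into a legal (C)V(N) syllable (only a nasal (/m/, /n/, or /ŋ/) is licensed in coda position; onsets are limited to one consonant).
Inserting the epenthetic vowel yields /f/ → /fe/.

enfe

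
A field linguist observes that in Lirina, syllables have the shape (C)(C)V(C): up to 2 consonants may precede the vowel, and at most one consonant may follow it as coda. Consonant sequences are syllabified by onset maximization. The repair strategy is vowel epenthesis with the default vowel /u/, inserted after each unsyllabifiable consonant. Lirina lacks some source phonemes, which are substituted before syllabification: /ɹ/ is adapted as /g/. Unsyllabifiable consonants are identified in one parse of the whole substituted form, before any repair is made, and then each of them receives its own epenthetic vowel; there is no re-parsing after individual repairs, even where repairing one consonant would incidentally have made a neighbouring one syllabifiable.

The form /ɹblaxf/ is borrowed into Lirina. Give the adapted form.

Substitution: /ɹ/ → /g/, giving /gblaxf/.
Under (C)(C)V(C), the unsyllabifiable consonants are /g/, /f/ (at most one coda consonant is licensed; onsets may contain at most 2 consonants).
Inserting the epenthetic vowel yields /g/ → /gu/, /f/ → /fu/.

gublaxfu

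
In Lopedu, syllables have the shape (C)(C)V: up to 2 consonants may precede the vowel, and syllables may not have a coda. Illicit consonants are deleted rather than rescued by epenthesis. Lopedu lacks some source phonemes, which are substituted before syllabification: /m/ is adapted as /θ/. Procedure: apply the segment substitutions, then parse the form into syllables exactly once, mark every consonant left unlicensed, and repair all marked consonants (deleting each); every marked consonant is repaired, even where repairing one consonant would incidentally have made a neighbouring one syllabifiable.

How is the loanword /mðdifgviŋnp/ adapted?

Substitution: /m/ → /θ/, giving /θðdifgviŋnp/.
Syllabifying with onset maximization leaves /θ/, /f/, /ŋ/, /n/, /p/ stranded (no codas are permitted; onsets may contain at most 2 consonants).
Deleting the stranded consonants removes /θ/, /f/, /ŋ/, /n/, /p/.

ðdigvi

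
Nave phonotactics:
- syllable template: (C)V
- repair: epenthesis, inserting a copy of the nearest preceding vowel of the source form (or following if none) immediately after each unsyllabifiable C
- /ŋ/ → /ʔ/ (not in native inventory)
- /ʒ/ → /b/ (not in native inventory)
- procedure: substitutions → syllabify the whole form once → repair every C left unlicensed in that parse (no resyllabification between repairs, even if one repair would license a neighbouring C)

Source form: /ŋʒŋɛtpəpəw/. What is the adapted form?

ʔɛbɛʔɛtɛpəpəwə

Substitution: /ŋ/ → /ʔ/, /ʒ/ → /b/, giving /ʔbʔɛtpəpəw/.
Syllabifying with onset maximization leaves /ʔ/, /b/, /t/, /w/ stranded (no codas are permitted; onsets are limited to one consonant).
Inserting the epenthetic vowel yields /ʔ/ → /ʔɛ/, /b/ → /bɛ/, /t/ → /tɛ/, /w/ → /wə/.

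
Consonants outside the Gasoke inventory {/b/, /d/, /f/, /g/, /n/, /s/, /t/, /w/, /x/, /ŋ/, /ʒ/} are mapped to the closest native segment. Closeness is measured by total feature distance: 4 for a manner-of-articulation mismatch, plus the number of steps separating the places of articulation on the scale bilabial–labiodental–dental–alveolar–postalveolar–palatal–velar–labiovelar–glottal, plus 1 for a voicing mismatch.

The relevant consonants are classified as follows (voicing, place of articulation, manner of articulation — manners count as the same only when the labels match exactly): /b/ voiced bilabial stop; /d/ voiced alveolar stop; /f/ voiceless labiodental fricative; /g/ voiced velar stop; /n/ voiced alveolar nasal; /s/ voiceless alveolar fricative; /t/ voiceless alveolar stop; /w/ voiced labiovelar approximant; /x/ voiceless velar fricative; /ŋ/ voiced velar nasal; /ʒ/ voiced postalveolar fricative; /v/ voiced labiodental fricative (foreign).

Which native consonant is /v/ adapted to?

/f/ is closest: same manner (fricative), place distance 0 (labiodental→labiodental), voicing differs (+1); total 1. Next closest is /s/ at distance 3.

f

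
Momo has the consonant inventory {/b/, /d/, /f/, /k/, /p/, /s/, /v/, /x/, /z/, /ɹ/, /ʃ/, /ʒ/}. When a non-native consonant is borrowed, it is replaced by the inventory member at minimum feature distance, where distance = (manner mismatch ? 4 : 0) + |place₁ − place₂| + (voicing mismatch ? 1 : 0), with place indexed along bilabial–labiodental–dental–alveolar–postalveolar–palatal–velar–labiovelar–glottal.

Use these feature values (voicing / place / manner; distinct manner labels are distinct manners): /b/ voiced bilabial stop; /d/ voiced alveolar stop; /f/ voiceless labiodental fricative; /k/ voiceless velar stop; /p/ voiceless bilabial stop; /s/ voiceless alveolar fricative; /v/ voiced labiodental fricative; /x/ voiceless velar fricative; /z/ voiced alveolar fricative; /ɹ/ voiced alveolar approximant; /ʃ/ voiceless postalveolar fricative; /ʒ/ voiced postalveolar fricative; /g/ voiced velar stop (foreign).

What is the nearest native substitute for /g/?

k

/k/ is closest: same manner (stop), place distance 0 (velar→velar), voicing differs (+1); total 1. Next closest is /d/ at distance 3.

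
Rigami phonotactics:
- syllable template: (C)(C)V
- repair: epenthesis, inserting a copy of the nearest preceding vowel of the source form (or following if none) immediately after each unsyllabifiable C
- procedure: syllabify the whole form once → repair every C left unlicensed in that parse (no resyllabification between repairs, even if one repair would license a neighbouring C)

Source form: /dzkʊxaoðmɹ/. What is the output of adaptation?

The consonants /d/, /ð/, /m/, /ɹ/ cannot be parsed into a legal (C)(C)V syllable (no codas are permitted; onsets may contain at most 2 consonants).
Each unlicensed consonant becomes the onset of a new syllable: /d/ → /dʊ/, /ð/ → /ðo/, /m/ → /mo/, /ɹ/ → /ɹo/.

dʊzkʊxaoðomoɹo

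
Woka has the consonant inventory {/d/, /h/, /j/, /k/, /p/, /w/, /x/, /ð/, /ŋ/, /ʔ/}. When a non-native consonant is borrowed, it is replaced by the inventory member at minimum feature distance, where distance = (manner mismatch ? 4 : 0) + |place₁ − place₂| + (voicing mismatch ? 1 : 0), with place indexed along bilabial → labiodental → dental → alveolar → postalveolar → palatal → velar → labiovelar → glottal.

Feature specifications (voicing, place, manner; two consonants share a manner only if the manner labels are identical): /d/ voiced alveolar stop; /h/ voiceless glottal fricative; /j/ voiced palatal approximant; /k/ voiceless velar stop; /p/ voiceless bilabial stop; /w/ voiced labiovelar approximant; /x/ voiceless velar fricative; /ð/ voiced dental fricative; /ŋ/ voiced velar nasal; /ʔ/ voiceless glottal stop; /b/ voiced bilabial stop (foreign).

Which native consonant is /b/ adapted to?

/p/ is closest: same manner (stop), place distance 0 (bilabial→bilabial), voicing differs (+1); total 1. Next closest is /d/ at distance 3.

p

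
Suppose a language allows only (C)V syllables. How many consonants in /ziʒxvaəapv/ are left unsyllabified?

The consonants /ʒ/, /x/, /p/, /v/ cannot be parsed into a legal (C)V syllable (no codas are permitted; onsets are limited to one consonant).

4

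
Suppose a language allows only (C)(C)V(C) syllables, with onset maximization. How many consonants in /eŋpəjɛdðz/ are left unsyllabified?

Under (C)(C)V(C), the unsyllabifiable consonants are /ð/, /z/ (at most one coda consonant is licensed; onsets may contain at most 2 consonants).

2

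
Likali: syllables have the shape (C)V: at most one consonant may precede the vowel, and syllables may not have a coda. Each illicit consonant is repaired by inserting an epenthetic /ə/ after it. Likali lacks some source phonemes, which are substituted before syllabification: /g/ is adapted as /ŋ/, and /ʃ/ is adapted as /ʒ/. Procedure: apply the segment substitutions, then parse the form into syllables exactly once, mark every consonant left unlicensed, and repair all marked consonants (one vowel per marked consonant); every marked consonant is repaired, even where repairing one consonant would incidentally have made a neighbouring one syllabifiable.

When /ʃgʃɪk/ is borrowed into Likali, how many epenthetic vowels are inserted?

After substitution the input is /ʒŋʒɪk/.
The unsyllabifiable consonants are /ʒ/, /ŋ/, /k/; each receives one epenthetic vowel.

3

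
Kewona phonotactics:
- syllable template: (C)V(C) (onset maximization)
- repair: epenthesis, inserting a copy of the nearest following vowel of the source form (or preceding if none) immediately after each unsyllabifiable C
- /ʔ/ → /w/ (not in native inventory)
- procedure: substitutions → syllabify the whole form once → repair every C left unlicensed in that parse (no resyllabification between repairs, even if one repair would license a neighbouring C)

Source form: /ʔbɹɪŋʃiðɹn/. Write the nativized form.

Substitution: /ʔ/ → /w/, giving /wbɹɪŋʃiðɹn/.
Syllabifying with onset maximization leaves /w/, /b/, /ɹ/, /n/ stranded (at most one coda consonant is licensed; onsets are limited to one consonant).
Epenthesis after each stranded consonant: /w/ → /wɪ/, /b/ → /bɪ/, /ɹ/ → /ɹi/, /n/ → /ni/.

wɪbɪɹɪŋʃiðɹini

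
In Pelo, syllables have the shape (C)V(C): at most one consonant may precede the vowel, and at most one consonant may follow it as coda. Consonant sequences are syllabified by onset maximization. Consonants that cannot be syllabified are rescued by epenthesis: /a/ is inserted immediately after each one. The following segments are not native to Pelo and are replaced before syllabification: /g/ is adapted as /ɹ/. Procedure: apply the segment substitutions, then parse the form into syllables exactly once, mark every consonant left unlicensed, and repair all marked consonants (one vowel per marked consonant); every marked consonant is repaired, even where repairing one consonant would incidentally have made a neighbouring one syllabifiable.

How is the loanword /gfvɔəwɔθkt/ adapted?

ɹafavɔəwɔθkata

Substitution: /g/ → /ɹ/, giving /ɹfvɔəwɔθkt/.
Under (C)V(C), the unsyllabifiable consonants are /ɹ/, /f/, /k/, /t/ (at most one coda consonant is licensed; onsets are limited to one consonant).
Each unlicensed consonant becomes the onset of a new syllable: /ɹ/ → /ɹa/, /f/ → /fa/, /k/ → /ka/, /t/ → /ta/.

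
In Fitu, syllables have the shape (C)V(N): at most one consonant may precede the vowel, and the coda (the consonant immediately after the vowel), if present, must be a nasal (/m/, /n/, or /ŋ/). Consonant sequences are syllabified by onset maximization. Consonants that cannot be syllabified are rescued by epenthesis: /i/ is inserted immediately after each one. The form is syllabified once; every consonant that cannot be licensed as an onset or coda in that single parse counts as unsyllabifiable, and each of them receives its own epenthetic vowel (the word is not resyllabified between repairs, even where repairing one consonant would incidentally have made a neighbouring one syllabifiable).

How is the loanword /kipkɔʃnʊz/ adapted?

Under (C)V(N), the unsyllabifiable consonants are /p/, /ʃ/, /z/ (only a nasal (/m/, /n/, or /ŋ/) is licensed in coda position; onsets are limited to one consonant).
Epenthesis after each stranded consonant: /p/ → /pi/, /ʃ/ → /ʃi/, /z/ → /zi/.

kipikɔʃinʊzi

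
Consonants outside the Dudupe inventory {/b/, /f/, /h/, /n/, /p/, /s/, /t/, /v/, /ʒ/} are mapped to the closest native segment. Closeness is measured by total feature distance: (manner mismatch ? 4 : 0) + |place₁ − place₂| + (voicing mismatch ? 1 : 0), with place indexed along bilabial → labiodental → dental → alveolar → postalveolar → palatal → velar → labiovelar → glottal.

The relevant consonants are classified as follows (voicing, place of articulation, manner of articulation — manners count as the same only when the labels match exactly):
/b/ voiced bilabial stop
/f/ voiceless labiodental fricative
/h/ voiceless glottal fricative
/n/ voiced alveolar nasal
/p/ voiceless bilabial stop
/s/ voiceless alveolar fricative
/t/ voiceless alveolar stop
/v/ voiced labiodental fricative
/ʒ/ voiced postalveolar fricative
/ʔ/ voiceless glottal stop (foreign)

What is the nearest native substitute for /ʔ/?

/h/ is closest: manner differs (stop→fricative, +4), place distance 0 (glottal→glottal), same voicing; total 4. Next closest is /t/ at distance 5.

h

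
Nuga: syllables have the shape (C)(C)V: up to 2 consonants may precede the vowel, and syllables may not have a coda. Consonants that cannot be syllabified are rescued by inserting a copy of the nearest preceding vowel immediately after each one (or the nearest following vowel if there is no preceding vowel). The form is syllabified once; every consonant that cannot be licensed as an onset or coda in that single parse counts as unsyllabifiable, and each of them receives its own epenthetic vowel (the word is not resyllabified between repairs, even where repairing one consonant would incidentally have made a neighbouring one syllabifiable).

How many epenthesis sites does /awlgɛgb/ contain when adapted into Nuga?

The unsyllabifiable consonants are /w/, /g/, /b/; each receives one epenthetic vowel.

3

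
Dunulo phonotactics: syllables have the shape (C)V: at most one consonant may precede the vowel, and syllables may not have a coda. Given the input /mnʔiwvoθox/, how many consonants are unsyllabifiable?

4

The consonants /m/, /n/, /w/, /x/ cannot be parsed into a legal (C)V syllable (no codas are permitted; onsets are limited to one consonant).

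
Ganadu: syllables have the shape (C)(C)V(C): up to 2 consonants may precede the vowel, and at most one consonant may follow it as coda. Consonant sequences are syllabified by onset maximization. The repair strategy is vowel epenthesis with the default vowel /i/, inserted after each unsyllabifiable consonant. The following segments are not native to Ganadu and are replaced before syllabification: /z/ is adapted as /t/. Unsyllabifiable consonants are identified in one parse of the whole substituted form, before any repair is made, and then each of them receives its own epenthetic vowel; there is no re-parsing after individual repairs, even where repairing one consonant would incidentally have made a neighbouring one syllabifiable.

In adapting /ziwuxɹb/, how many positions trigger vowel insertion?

After substitution the input is /tiwuxɹb/.
The unsyllabifiable consonants are /ɹ/, /b/; each receives one epenthetic vowel.

2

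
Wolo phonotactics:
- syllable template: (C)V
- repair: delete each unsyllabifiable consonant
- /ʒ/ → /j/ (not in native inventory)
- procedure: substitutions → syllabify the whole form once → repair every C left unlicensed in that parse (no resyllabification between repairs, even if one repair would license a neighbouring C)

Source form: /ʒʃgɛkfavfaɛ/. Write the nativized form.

Substitution: /ʒ/ → /j/, giving /jʃgɛkfavfaɛ/.
Under (C)V, the unsyllabifiable consonants are /j/, /ʃ/, /k/, /v/ (no codas are permitted; onsets are limited to one consonant).
Each unlicensed consonant is deleted: /j/, /ʃ/, /k/, /v/.

gɛfafaɛ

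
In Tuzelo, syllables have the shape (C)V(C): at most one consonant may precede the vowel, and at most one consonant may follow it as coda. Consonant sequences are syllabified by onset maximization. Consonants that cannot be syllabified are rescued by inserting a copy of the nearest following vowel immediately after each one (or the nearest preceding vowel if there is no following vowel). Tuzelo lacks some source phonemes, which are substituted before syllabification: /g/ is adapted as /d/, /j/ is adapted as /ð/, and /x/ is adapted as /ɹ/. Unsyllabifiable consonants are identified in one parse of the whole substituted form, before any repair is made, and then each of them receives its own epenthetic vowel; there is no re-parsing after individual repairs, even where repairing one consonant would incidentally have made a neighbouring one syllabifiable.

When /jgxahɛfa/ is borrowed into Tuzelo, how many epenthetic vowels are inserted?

After substitution the input is /ðdɹahɛfa/.
The unsyllabifiable consonants are /ð/, /d/; each receives one epenthetic vowel.

2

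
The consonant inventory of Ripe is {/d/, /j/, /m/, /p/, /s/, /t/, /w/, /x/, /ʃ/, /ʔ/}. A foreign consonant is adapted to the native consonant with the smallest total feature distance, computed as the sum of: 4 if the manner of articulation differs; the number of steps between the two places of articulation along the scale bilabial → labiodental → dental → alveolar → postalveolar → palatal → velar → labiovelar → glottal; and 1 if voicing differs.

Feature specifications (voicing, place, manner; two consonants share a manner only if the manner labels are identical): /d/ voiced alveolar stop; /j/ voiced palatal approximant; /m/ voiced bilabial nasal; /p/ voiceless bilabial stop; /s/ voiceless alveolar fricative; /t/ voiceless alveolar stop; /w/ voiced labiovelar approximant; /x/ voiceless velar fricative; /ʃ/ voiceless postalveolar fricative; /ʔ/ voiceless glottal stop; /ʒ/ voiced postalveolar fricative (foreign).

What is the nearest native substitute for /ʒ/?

ʃ

/ʃ/ is closest: same manner (fricative), place distance 0 (postalveolar→postalveolar), voicing differs (+1); total 1. Next closest is /s/ at distance 2.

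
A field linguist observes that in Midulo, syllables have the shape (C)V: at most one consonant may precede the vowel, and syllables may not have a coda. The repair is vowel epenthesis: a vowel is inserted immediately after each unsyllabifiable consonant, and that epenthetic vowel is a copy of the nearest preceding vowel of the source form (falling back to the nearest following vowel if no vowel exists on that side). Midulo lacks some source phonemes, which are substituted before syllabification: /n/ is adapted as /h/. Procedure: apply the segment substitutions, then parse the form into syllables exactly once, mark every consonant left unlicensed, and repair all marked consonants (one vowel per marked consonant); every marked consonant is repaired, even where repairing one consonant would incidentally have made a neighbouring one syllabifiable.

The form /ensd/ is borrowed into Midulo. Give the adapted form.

ehesede

Substitution: /n/ → /h/, giving /ehsd/.
Syllabifying with onset maximization leaves /h/, /s/, /d/ stranded (no codas are permitted; onsets are limited to one consonant).
Each unlicensed consonant becomes the onset of a new syllable: /h/ → /he/, /s/ → /se/, /d/ → /de/.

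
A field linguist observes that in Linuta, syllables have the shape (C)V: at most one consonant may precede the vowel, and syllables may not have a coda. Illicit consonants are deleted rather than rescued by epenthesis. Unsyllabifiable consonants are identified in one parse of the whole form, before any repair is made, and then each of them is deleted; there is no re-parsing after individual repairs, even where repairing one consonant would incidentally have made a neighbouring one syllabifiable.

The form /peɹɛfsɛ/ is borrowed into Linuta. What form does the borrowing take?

Under (C)V, the unsyllabifiable consonants are /f/ (no codas are permitted; onsets are limited to one consonant).
Deletion applies to /f/.

peɹɛsɛ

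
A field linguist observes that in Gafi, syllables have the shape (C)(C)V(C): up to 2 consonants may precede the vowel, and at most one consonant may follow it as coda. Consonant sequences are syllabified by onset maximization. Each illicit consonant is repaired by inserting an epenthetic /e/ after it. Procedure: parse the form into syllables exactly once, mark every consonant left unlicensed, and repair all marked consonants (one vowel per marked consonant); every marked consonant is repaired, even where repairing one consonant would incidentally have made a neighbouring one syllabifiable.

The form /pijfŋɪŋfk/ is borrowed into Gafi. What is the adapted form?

pijfŋɪŋfeke

The consonants /f/, /k/ cannot be parsed into a legal (C)(C)V(C) syllable (at most one coda consonant is licensed; onsets may contain at most 2 consonants).
Each unlicensed consonant becomes the onset of a new syllable: /f/ → /fe/, /k/ → /ke/.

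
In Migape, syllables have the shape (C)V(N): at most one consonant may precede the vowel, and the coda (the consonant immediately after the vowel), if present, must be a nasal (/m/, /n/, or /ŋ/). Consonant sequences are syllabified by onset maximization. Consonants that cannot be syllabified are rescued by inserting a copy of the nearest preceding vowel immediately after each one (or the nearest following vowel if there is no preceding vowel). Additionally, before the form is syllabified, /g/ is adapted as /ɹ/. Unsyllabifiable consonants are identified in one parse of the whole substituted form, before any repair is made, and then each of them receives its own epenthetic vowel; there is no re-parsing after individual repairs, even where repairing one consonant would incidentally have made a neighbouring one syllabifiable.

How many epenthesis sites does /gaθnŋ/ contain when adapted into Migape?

After substitution the input is /ɹaθnŋ/.
The unsyllabifiable consonants are /θ/, /n/, /ŋ/; each receives one epenthetic vowel.

3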